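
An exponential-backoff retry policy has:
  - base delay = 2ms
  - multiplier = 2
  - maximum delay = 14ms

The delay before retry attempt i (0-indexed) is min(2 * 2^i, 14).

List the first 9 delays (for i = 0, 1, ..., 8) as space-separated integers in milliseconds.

Computing each delay:
  i=0: min(2*2^0, 14) = 2
  i=1: min(2*2^1, 14) = 4
  i=2: min(2*2^2, 14) = 8
  i=3: min(2*2^3, 14) = 14
  i=4: min(2*2^4, 14) = 14
  i=5: min(2*2^5, 14) = 14
  i=6: min(2*2^6, 14) = 14
  i=7: min(2*2^7, 14) = 14
  i=8: min(2*2^8, 14) = 14

Answer: 2 4 8 14 14 14 14 14 14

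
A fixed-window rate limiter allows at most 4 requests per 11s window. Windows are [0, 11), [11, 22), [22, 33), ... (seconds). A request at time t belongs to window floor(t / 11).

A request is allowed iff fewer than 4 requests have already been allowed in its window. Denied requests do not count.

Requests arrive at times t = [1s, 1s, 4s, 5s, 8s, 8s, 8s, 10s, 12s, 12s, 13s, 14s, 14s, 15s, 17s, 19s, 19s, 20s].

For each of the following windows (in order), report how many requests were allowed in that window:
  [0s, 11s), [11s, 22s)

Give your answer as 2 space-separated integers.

Processing requests:
  req#1 t=1s (window 0): ALLOW
  req#2 t=1s (window 0): ALLOW
  req#3 t=4s (window 0): ALLOW
  req#4 t=5s (window 0): ALLOW
  req#5 t=8s (window 0): DENY
  req#6 t=8s (window 0): DENY
  req#7 t=8s (window 0): DENY
  req#8 t=10s (window 0): DENY
  req#9 t=12s (window 1): ALLOW
  req#10 t=12s (window 1): ALLOW
  req#11 t=13s (window 1): ALLOW
  req#12 t=14s (window 1): ALLOW
  req#13 t=14s (window 1): DENY
  req#14 t=15s (window 1): DENY
  req#15 t=17s (window 1): DENY
  req#16 t=19s (window 1): DENY
  req#17 t=19s (window 1): DENY
  req#18 t=20s (window 1): DENY

Allowed counts by window: 4 4

Answer: 4 4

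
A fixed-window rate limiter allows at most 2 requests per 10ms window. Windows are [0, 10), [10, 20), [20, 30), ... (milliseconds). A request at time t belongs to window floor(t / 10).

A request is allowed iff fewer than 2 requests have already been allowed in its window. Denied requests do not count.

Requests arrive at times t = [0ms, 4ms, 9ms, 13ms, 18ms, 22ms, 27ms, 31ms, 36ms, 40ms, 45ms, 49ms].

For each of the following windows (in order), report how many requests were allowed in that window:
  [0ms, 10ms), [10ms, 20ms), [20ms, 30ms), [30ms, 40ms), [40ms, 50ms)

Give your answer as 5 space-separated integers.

Answer: 2 2 2 2 2

Derivation:
Processing requests:
  req#1 t=0ms (window 0): ALLOW
  req#2 t=4ms (window 0): ALLOW
  req#3 t=9ms (window 0): DENY
  req#4 t=13ms (window 1): ALLOW
  req#5 t=18ms (window 1): ALLOW
  req#6 t=22ms (window 2): ALLOW
  req#7 t=27ms (window 2): ALLOW
  req#8 t=31ms (window 3): ALLOW
  req#9 t=36ms (window 3): ALLOW
  req#10 t=40ms (window 4): ALLOW
  req#11 t=45ms (window 4): ALLOW
  req#12 t=49ms (window 4): DENY

Allowed counts by window: 2 2 2 2 2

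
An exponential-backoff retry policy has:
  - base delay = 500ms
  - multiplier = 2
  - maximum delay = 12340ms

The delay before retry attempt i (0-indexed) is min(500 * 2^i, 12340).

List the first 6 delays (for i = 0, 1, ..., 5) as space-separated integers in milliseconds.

Answer: 500 1000 2000 4000 8000 12340

Derivation:
Computing each delay:
  i=0: min(500*2^0, 12340) = 500
  i=1: min(500*2^1, 12340) = 1000
  i=2: min(500*2^2, 12340) = 2000
  i=3: min(500*2^3, 12340) = 4000
  i=4: min(500*2^4, 12340) = 8000
  i=5: min(500*2^5, 12340) = 12340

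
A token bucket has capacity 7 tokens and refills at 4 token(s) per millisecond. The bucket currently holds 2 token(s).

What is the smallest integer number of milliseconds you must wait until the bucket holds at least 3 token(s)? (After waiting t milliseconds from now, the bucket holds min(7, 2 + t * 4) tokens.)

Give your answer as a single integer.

Need 2 + t * 4 >= 3, so t >= 1/4.
Smallest integer t = ceil(1/4) = 1.

Answer: 1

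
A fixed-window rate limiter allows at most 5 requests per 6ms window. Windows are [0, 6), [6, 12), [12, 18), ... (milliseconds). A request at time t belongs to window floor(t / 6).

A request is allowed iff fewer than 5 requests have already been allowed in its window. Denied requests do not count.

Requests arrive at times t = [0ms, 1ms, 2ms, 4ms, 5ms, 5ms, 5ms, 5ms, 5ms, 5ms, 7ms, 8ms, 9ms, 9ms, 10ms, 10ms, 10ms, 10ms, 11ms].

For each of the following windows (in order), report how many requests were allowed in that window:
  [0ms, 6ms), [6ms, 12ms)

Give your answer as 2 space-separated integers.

Processing requests:
  req#1 t=0ms (window 0): ALLOW
  req#2 t=1ms (window 0): ALLOW
  req#3 t=2ms (window 0): ALLOW
  req#4 t=4ms (window 0): ALLOW
  req#5 t=5ms (window 0): ALLOW
  req#6 t=5ms (window 0): DENY
  req#7 t=5ms (window 0): DENY
  req#8 t=5ms (window 0): DENY
  req#9 t=5ms (window 0): DENY
  req#10 t=5ms (window 0): DENY
  req#11 t=7ms (window 1): ALLOW
  req#12 t=8ms (window 1): ALLOW
  req#13 t=9ms (window 1): ALLOW
  req#14 t=9ms (window 1): ALLOW
  req#15 t=10ms (window 1): ALLOW
  req#16 t=10ms (window 1): DENY
  req#17 t=10ms (window 1): DENY
  req#18 t=10ms (window 1): DENY
  req#19 t=11ms (window 1): DENY

Allowed counts by window: 5 5

Answer: 5 5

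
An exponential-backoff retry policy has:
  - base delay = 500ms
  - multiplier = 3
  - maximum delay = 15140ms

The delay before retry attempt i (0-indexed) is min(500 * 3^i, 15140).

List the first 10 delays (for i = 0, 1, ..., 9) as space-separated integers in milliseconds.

Computing each delay:
  i=0: min(500*3^0, 15140) = 500
  i=1: min(500*3^1, 15140) = 1500
  i=2: min(500*3^2, 15140) = 4500
  i=3: min(500*3^3, 15140) = 13500
  i=4: min(500*3^4, 15140) = 15140
  i=5: min(500*3^5, 15140) = 15140
  i=6: min(500*3^6, 15140) = 15140
  i=7: min(500*3^7, 15140) = 15140
  i=8: min(500*3^8, 15140) = 15140
  i=9: min(500*3^9, 15140) = 15140

Answer: 500 1500 4500 13500 15140 15140 15140 15140 15140 15140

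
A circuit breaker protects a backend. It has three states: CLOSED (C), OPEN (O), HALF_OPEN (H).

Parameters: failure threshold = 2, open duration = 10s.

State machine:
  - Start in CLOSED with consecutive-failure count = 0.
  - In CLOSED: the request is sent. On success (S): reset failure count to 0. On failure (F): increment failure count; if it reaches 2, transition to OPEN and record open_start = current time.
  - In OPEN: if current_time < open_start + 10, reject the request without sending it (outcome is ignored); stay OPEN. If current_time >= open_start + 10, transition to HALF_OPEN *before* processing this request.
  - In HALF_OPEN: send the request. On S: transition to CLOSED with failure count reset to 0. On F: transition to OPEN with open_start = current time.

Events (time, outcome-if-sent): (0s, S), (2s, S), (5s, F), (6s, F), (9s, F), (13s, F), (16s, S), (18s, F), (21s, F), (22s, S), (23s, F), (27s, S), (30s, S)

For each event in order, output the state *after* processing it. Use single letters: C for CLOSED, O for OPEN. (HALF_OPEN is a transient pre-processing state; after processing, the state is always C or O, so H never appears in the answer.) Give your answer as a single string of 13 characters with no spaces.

Answer: CCCOOOCCOOOOO

Derivation:
State after each event:
  event#1 t=0s outcome=S: state=CLOSED
  event#2 t=2s outcome=S: state=CLOSED
  event#3 t=5s outcome=F: state=CLOSED
  event#4 t=6s outcome=F: state=OPEN
  event#5 t=9s outcome=F: state=OPEN
  event#6 t=13s outcome=F: state=OPEN
  event#7 t=16s outcome=S: state=CLOSED
  event#8 t=18s outcome=F: state=CLOSED
  event#9 t=21s outcome=F: state=OPEN
  event#10 t=22s outcome=S: state=OPEN
  event#11 t=23s outcome=F: state=OPEN
  event#12 t=27s outcome=S: state=OPEN
  event#13 t=30s outcome=S: state=OPEN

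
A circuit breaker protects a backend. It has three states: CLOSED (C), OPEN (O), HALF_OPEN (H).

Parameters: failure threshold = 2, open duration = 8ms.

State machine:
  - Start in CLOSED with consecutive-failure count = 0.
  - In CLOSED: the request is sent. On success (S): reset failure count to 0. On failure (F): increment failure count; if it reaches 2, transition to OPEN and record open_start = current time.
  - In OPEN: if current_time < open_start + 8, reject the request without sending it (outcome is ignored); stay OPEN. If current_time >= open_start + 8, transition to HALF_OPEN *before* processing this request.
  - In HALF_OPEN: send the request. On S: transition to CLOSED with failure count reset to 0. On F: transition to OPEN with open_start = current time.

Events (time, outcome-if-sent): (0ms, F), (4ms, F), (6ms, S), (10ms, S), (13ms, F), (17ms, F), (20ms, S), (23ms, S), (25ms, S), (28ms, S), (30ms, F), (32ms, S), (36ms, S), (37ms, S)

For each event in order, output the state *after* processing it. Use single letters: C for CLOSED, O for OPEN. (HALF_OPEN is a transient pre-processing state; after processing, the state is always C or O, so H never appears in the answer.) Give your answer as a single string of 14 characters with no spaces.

State after each event:
  event#1 t=0ms outcome=F: state=CLOSED
  event#2 t=4ms outcome=F: state=OPEN
  event#3 t=6ms outcome=S: state=OPEN
  event#4 t=10ms outcome=S: state=OPEN
  event#5 t=13ms outcome=F: state=OPEN
  event#6 t=17ms outcome=F: state=OPEN
  event#7 t=20ms outcome=S: state=OPEN
  event#8 t=23ms outcome=S: state=CLOSED
  event#9 t=25ms outcome=S: state=CLOSED
  event#10 t=28ms outcome=S: state=CLOSED
  event#11 t=30ms outcome=F: state=CLOSED
  event#12 t=32ms outcome=S: state=CLOSED
  event#13 t=36ms outcome=S: state=CLOSED
  event#14 t=37ms outcome=S: state=CLOSED

Answer: COOOOOOCCCCCCC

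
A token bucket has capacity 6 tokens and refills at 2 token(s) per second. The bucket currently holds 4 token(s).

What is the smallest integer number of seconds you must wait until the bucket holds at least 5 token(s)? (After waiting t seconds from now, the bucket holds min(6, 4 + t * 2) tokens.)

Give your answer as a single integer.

Answer: 1

Derivation:
Need 4 + t * 2 >= 5, so t >= 1/2.
Smallest integer t = ceil(1/2) = 1.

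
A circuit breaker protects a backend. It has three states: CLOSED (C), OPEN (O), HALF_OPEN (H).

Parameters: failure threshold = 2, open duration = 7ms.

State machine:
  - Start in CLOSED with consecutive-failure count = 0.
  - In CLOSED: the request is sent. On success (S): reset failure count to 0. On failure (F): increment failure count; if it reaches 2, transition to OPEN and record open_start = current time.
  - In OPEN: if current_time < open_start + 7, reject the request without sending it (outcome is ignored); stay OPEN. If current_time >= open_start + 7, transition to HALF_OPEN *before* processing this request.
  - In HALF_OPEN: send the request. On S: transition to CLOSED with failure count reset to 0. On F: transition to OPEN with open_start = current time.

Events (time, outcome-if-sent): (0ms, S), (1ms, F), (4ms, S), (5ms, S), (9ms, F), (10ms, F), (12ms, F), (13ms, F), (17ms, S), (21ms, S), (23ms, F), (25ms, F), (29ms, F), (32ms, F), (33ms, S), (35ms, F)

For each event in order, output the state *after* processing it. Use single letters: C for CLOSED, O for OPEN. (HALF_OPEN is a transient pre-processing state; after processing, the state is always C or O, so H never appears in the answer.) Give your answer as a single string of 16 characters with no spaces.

State after each event:
  event#1 t=0ms outcome=S: state=CLOSED
  event#2 t=1ms outcome=F: state=CLOSED
  event#3 t=4ms outcome=S: state=CLOSED
  event#4 t=5ms outcome=S: state=CLOSED
  event#5 t=9ms outcome=F: state=CLOSED
  event#6 t=10ms outcome=F: state=OPEN
  event#7 t=12ms outcome=F: state=OPEN
  event#8 t=13ms outcome=F: state=OPEN
  event#9 t=17ms outcome=S: state=CLOSED
  event#10 t=21ms outcome=S: state=CLOSED
  event#11 t=23ms outcome=F: state=CLOSED
  event#12 t=25ms outcome=F: state=OPEN
  event#13 t=29ms outcome=F: state=OPEN
  event#14 t=32ms outcome=F: state=OPEN
  event#15 t=33ms outcome=S: state=OPEN
  event#16 t=35ms outcome=F: state=OPEN

Answer: CCCCCOOOCCCOOOOO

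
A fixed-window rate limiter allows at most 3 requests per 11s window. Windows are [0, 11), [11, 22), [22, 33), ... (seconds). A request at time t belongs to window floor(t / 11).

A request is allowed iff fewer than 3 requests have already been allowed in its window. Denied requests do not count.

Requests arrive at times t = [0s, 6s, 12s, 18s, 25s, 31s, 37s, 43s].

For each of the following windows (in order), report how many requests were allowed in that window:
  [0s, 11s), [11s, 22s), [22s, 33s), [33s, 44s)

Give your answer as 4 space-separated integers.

Processing requests:
  req#1 t=0s (window 0): ALLOW
  req#2 t=6s (window 0): ALLOW
  req#3 t=12s (window 1): ALLOW
  req#4 t=18s (window 1): ALLOW
  req#5 t=25s (window 2): ALLOW
  req#6 t=31s (window 2): ALLOW
  req#7 t=37s (window 3): ALLOW
  req#8 t=43s (window 3): ALLOW

Allowed counts by window: 2 2 2 2

Answer: 2 2 2 2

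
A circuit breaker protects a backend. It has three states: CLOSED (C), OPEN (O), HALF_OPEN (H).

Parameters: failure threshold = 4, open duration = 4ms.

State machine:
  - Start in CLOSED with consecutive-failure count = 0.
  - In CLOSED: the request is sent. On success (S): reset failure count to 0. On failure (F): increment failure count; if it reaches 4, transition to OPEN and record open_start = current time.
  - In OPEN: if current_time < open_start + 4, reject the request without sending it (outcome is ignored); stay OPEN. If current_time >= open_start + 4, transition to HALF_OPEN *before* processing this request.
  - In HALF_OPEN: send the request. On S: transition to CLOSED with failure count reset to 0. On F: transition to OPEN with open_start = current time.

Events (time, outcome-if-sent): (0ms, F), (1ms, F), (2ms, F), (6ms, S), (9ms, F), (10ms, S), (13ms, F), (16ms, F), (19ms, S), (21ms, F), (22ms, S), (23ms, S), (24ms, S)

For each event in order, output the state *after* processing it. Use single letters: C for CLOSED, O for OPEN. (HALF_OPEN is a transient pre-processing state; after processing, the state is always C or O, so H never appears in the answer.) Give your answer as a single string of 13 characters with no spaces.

State after each event:
  event#1 t=0ms outcome=F: state=CLOSED
  event#2 t=1ms outcome=F: state=CLOSED
  event#3 t=2ms outcome=F: state=CLOSED
  event#4 t=6ms outcome=S: state=CLOSED
  event#5 t=9ms outcome=F: state=CLOSED
  event#6 t=10ms outcome=S: state=CLOSED
  event#7 t=13ms outcome=F: state=CLOSED
  event#8 t=16ms outcome=F: state=CLOSED
  event#9 t=19ms outcome=S: state=CLOSED
  event#10 t=21ms outcome=F: state=CLOSED
  event#11 t=22ms outcome=S: state=CLOSED
  event#12 t=23ms outcome=S: state=CLOSED
  event#13 t=24ms outcome=S: state=CLOSED

Answer: CCCCCCCCCCCCC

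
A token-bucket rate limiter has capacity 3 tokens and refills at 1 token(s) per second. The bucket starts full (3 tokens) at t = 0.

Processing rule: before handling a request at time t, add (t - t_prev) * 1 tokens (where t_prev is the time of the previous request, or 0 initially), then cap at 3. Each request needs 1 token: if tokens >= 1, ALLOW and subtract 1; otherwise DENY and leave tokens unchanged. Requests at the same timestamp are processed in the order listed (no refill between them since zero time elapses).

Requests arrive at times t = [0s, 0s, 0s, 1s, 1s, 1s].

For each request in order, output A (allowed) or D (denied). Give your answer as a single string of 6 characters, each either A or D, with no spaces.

Simulating step by step:
  req#1 t=0s: ALLOW
  req#2 t=0s: ALLOW
  req#3 t=0s: ALLOW
  req#4 t=1s: ALLOW
  req#5 t=1s: DENY
  req#6 t=1s: DENY

Answer: AAAADD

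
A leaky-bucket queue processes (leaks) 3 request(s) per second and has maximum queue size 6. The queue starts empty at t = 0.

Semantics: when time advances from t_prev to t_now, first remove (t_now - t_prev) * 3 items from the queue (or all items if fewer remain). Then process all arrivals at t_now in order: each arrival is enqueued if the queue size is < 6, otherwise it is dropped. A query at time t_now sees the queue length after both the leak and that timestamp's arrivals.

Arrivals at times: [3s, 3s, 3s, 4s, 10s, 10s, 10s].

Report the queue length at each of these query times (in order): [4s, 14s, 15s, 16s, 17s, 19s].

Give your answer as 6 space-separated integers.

Queue lengths at query times:
  query t=4s: backlog = 1
  query t=14s: backlog = 0
  query t=15s: backlog = 0
  query t=16s: backlog = 0
  query t=17s: backlog = 0
  query t=19s: backlog = 0

Answer: 1 0 0 0 0 0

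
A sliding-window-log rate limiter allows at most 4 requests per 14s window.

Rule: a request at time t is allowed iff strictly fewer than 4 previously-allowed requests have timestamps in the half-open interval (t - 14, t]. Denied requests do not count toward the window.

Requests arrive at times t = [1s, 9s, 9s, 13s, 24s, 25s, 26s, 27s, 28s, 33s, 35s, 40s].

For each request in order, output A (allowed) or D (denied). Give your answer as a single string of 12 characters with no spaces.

Answer: AAAAAAAADDDA

Derivation:
Tracking allowed requests in the window:
  req#1 t=1s: ALLOW
  req#2 t=9s: ALLOW
  req#3 t=9s: ALLOW
  req#4 t=13s: ALLOW
  req#5 t=24s: ALLOW
  req#6 t=25s: ALLOW
  req#7 t=26s: ALLOW
  req#8 t=27s: ALLOW
  req#9 t=28s: DENY
  req#10 t=33s: DENY
  req#11 t=35s: DENY
  req#12 t=40s: ALLOW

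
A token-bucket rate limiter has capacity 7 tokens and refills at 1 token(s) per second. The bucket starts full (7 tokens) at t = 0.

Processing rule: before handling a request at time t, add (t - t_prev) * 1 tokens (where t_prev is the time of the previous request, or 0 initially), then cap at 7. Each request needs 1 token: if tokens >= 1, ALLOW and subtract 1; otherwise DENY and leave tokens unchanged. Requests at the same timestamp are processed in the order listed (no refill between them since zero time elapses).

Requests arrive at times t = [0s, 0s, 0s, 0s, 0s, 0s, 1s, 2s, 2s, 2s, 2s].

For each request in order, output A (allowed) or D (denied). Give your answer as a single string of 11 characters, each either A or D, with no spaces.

Answer: AAAAAAAAADD

Derivation:
Simulating step by step:
  req#1 t=0s: ALLOW
  req#2 t=0s: ALLOW
  req#3 t=0s: ALLOW
  req#4 t=0s: ALLOW
  req#5 t=0s: ALLOW
  req#6 t=0s: ALLOW
  req#7 t=1s: ALLOW
  req#8 t=2s: ALLOW
  req#9 t=2s: ALLOW
  req#10 t=2s: DENY
  req#11 t=2s: DENY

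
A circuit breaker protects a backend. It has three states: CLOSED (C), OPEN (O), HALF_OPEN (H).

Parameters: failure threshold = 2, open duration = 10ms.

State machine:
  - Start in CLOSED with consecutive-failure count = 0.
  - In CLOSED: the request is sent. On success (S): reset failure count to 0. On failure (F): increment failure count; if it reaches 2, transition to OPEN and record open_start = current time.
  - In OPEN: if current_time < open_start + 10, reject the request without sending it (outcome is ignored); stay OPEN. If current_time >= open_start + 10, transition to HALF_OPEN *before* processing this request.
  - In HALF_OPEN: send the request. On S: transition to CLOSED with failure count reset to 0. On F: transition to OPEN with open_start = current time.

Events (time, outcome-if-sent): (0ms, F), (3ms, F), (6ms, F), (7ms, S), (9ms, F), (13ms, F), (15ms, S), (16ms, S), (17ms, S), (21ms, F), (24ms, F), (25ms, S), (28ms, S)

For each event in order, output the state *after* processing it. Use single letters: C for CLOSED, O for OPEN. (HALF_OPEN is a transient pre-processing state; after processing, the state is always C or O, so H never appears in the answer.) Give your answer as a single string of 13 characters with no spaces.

State after each event:
  event#1 t=0ms outcome=F: state=CLOSED
  event#2 t=3ms outcome=F: state=OPEN
  event#3 t=6ms outcome=F: state=OPEN
  event#4 t=7ms outcome=S: state=OPEN
  event#5 t=9ms outcome=F: state=OPEN
  event#6 t=13ms outcome=F: state=OPEN
  event#7 t=15ms outcome=S: state=OPEN
  event#8 t=16ms outcome=S: state=OPEN
  event#9 t=17ms outcome=S: state=OPEN
  event#10 t=21ms outcome=F: state=OPEN
  event#11 t=24ms outcome=F: state=OPEN
  event#12 t=25ms outcome=S: state=OPEN
  event#13 t=28ms outcome=S: state=OPEN

Answer: COOOOOOOOOOOO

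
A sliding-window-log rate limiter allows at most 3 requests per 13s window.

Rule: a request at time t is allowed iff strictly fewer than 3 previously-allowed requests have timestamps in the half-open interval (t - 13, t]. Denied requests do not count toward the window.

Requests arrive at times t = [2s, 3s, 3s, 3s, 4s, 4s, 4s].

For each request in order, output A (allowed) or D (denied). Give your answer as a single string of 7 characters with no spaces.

Tracking allowed requests in the window:
  req#1 t=2s: ALLOW
  req#2 t=3s: ALLOW
  req#3 t=3s: ALLOW
  req#4 t=3s: DENY
  req#5 t=4s: DENY
  req#6 t=4s: DENY
  req#7 t=4s: DENY

Answer: AAADDDD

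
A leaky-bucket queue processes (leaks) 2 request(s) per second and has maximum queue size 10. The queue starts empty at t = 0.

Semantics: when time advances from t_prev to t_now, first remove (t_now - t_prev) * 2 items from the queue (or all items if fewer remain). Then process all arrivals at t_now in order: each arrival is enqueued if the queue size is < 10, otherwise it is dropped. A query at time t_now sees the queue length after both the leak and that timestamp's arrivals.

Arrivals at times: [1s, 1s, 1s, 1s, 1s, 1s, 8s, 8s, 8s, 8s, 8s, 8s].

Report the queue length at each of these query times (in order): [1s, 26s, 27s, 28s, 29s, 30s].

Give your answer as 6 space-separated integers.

Answer: 6 0 0 0 0 0

Derivation:
Queue lengths at query times:
  query t=1s: backlog = 6
  query t=26s: backlog = 0
  query t=27s: backlog = 0
  query t=28s: backlog = 0
  query t=29s: backlog = 0
  query t=30s: backlog = 0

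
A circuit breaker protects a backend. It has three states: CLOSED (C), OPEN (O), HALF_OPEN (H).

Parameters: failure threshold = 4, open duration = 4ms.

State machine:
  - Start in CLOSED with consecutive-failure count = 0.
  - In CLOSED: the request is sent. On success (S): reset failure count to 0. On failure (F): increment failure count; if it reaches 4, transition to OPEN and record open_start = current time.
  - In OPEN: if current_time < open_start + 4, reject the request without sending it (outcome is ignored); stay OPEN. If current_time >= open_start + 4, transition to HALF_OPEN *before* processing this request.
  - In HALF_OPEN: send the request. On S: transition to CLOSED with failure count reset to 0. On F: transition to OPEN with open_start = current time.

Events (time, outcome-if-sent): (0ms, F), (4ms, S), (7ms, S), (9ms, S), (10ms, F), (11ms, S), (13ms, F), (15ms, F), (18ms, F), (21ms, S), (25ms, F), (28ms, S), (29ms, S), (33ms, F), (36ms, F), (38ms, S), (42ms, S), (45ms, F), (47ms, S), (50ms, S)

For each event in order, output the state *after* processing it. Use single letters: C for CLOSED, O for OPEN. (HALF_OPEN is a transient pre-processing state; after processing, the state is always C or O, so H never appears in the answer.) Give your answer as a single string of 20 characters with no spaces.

State after each event:
  event#1 t=0ms outcome=F: state=CLOSED
  event#2 t=4ms outcome=S: state=CLOSED
  event#3 t=7ms outcome=S: state=CLOSED
  event#4 t=9ms outcome=S: state=CLOSED
  event#5 t=10ms outcome=F: state=CLOSED
  event#6 t=11ms outcome=S: state=CLOSED
  event#7 t=13ms outcome=F: state=CLOSED
  event#8 t=15ms outcome=F: state=CLOSED
  event#9 t=18ms outcome=F: state=CLOSED
  event#10 t=21ms outcome=S: state=CLOSED
  event#11 t=25ms outcome=F: state=CLOSED
  event#12 t=28ms outcome=S: state=CLOSED
  event#13 t=29ms outcome=S: state=CLOSED
  event#14 t=33ms outcome=F: state=CLOSED
  event#15 t=36ms outcome=F: state=CLOSED
  event#16 t=38ms outcome=S: state=CLOSED
  event#17 t=42ms outcome=S: state=CLOSED
  event#18 t=45ms outcome=F: state=CLOSED
  event#19 t=47ms outcome=S: state=CLOSED
  event#20 t=50ms outcome=S: state=CLOSED

Answer: CCCCCCCCCCCCCCCCCCCC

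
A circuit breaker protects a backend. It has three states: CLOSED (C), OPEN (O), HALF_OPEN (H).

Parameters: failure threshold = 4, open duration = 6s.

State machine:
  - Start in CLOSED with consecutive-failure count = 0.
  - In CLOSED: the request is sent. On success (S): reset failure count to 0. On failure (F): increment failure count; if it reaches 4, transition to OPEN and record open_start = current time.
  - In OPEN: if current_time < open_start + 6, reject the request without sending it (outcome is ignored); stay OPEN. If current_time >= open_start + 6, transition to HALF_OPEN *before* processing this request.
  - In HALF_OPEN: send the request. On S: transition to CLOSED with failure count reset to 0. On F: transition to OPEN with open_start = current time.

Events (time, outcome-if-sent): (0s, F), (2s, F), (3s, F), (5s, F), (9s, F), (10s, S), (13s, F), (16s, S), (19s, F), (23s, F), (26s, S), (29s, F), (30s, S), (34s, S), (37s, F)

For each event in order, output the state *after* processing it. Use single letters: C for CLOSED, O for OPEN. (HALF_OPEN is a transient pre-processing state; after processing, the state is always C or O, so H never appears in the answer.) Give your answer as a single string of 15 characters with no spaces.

Answer: CCCOOOOOOOCCCCC

Derivation:
State after each event:
  event#1 t=0s outcome=F: state=CLOSED
  event#2 t=2s outcome=F: state=CLOSED
  event#3 t=3s outcome=F: state=CLOSED
  event#4 t=5s outcome=F: state=OPEN
  event#5 t=9s outcome=F: state=OPEN
  event#6 t=10s outcome=S: state=OPEN
  event#7 t=13s outcome=F: state=OPEN
  event#8 t=16s outcome=S: state=OPEN
  event#9 t=19s outcome=F: state=OPEN
  event#10 t=23s outcome=F: state=OPEN
  event#11 t=26s outcome=S: state=CLOSED
  event#12 t=29s outcome=F: state=CLOSED
  event#13 t=30s outcome=S: state=CLOSED
  event#14 t=34s outcome=S: state=CLOSED
  event#15 t=37s outcome=F: state=CLOSED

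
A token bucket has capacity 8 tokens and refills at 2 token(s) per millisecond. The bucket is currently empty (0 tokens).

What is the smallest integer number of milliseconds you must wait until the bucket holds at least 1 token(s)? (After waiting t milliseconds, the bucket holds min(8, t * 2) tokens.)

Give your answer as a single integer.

Need t * 2 >= 1, so t >= 1/2.
Smallest integer t = ceil(1/2) = 1.

Answer: 1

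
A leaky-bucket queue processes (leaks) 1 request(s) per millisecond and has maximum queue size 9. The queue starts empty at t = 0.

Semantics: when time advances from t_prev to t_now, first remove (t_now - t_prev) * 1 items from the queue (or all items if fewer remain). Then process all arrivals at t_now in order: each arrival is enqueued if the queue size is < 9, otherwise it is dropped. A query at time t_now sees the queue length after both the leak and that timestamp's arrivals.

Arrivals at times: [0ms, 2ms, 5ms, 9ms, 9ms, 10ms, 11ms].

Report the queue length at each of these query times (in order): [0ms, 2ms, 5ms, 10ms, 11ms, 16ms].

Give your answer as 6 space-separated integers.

Queue lengths at query times:
  query t=0ms: backlog = 1
  query t=2ms: backlog = 1
  query t=5ms: backlog = 1
  query t=10ms: backlog = 2
  query t=11ms: backlog = 2
  query t=16ms: backlog = 0

Answer: 1 1 1 2 2 0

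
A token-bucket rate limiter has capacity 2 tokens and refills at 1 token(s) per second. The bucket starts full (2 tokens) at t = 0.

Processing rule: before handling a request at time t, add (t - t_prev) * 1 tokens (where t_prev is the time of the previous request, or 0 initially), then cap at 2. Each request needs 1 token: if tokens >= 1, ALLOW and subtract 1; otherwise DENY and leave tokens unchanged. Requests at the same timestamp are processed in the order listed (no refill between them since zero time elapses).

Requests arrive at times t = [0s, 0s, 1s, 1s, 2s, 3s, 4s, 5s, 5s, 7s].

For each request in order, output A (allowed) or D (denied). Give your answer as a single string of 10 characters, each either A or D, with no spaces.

Simulating step by step:
  req#1 t=0s: ALLOW
  req#2 t=0s: ALLOW
  req#3 t=1s: ALLOW
  req#4 t=1s: DENY
  req#5 t=2s: ALLOW
  req#6 t=3s: ALLOW
  req#7 t=4s: ALLOW
  req#8 t=5s: ALLOW
  req#9 t=5s: DENY
  req#10 t=7s: ALLOW

Answer: AAADAAAADA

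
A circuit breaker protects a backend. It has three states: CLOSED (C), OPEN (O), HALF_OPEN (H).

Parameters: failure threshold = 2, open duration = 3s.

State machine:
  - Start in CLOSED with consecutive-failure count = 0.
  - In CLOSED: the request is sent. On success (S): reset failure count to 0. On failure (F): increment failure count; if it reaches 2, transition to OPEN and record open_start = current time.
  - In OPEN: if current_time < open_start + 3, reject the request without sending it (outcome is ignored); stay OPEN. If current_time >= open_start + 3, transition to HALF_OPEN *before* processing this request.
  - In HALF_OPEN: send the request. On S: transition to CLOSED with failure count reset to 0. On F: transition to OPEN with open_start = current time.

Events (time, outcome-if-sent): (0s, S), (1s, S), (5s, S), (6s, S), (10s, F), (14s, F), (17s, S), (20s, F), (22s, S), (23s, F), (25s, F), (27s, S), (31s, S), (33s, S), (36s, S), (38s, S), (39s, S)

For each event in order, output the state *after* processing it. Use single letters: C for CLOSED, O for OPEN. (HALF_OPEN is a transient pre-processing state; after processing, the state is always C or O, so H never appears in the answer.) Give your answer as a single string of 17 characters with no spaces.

Answer: CCCCCOCCCCOOCCCCC

Derivation:
State after each event:
  event#1 t=0s outcome=S: state=CLOSED
  event#2 t=1s outcome=S: state=CLOSED
  event#3 t=5s outcome=S: state=CLOSED
  event#4 t=6s outcome=S: state=CLOSED
  event#5 t=10s outcome=F: state=CLOSED
  event#6 t=14s outcome=F: state=OPEN
  event#7 t=17s outcome=S: state=CLOSED
  event#8 t=20s outcome=F: state=CLOSED
  event#9 t=22s outcome=S: state=CLOSED
  event#10 t=23s outcome=F: state=CLOSED
  event#11 t=25s outcome=F: state=OPEN
  event#12 t=27s outcome=S: state=OPEN
  event#13 t=31s outcome=S: state=CLOSED
  event#14 t=33s outcome=S: state=CLOSED
  event#15 t=36s outcome=S: state=CLOSED
  event#16 t=38s outcome=S: state=CLOSED
  event#17 t=39s outcome=S: state=CLOSED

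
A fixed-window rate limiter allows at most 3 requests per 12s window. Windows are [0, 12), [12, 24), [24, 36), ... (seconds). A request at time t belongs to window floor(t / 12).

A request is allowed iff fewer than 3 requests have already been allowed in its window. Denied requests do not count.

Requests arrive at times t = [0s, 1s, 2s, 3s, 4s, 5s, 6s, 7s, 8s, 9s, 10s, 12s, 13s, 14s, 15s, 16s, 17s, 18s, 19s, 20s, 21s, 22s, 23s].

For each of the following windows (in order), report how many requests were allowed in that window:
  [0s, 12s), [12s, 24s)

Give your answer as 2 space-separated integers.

Answer: 3 3

Derivation:
Processing requests:
  req#1 t=0s (window 0): ALLOW
  req#2 t=1s (window 0): ALLOW
  req#3 t=2s (window 0): ALLOW
  req#4 t=3s (window 0): DENY
  req#5 t=4s (window 0): DENY
  req#6 t=5s (window 0): DENY
  req#7 t=6s (window 0): DENY
  req#8 t=7s (window 0): DENY
  req#9 t=8s (window 0): DENY
  req#10 t=9s (window 0): DENY
  req#11 t=10s (window 0): DENY
  req#12 t=12s (window 1): ALLOW
  req#13 t=13s (window 1): ALLOW
  req#14 t=14s (window 1): ALLOW
  req#15 t=15s (window 1): DENY
  req#16 t=16s (window 1): DENY
  req#17 t=17s (window 1): DENY
  req#18 t=18s (window 1): DENY
  req#19 t=19s (window 1): DENY
  req#20 t=20s (window 1): DENY
  req#21 t=21s (window 1): DENY
  req#22 t=22s (window 1): DENY
  req#23 t=23s (window 1): DENY

Allowed counts by window: 3 3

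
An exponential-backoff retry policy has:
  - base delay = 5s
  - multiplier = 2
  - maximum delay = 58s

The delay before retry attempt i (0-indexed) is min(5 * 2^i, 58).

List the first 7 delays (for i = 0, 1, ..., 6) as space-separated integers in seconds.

Answer: 5 10 20 40 58 58 58

Derivation:
Computing each delay:
  i=0: min(5*2^0, 58) = 5
  i=1: min(5*2^1, 58) = 10
  i=2: min(5*2^2, 58) = 20
  i=3: min(5*2^3, 58) = 40
  i=4: min(5*2^4, 58) = 58
  i=5: min(5*2^5, 58) = 58
  i=6: min(5*2^6, 58) = 58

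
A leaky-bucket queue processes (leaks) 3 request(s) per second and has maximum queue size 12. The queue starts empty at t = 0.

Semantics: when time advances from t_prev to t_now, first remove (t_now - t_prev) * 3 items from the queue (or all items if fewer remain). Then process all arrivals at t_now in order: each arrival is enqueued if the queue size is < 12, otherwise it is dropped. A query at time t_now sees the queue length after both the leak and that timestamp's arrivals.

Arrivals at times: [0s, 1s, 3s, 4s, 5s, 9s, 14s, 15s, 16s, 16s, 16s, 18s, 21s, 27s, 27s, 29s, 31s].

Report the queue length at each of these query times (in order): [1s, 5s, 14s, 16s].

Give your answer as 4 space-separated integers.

Answer: 1 1 1 3

Derivation:
Queue lengths at query times:
  query t=1s: backlog = 1
  query t=5s: backlog = 1
  query t=14s: backlog = 1
  query t=16s: backlog = 3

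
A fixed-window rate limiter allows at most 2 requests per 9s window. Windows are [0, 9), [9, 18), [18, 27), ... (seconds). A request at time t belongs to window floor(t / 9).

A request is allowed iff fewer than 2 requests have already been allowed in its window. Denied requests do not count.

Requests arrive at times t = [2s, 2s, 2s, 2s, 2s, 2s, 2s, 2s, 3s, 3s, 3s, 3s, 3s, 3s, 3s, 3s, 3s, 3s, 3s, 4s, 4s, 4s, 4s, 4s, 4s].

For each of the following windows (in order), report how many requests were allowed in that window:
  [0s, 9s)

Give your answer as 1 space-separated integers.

Answer: 2

Derivation:
Processing requests:
  req#1 t=2s (window 0): ALLOW
  req#2 t=2s (window 0): ALLOW
  req#3 t=2s (window 0): DENY
  req#4 t=2s (window 0): DENY
  req#5 t=2s (window 0): DENY
  req#6 t=2s (window 0): DENY
  req#7 t=2s (window 0): DENY
  req#8 t=2s (window 0): DENY
  req#9 t=3s (window 0): DENY
  req#10 t=3s (window 0): DENY
  req#11 t=3s (window 0): DENY
  req#12 t=3s (window 0): DENY
  req#13 t=3s (window 0): DENY
  req#14 t=3s (window 0): DENY
  req#15 t=3s (window 0): DENY
  req#16 t=3s (window 0): DENY
  req#17 t=3s (window 0): DENY
  req#18 t=3s (window 0): DENY
  req#19 t=3s (window 0): DENY
  req#20 t=4s (window 0): DENY
  req#21 t=4s (window 0): DENY
  req#22 t=4s (window 0): DENY
  req#23 t=4s (window 0): DENY
  req#24 t=4s (window 0): DENY
  req#25 t=4s (window 0): DENY

Allowed counts by window: 2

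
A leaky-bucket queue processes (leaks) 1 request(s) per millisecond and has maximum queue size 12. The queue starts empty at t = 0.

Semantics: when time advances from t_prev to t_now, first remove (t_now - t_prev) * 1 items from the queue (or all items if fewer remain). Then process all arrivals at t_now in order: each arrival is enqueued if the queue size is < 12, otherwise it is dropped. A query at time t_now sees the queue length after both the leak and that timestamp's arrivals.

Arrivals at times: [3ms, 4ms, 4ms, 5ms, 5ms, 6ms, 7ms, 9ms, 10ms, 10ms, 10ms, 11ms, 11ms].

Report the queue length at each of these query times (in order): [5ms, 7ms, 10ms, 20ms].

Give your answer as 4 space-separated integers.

Answer: 3 3 4 0

Derivation:
Queue lengths at query times:
  query t=5ms: backlog = 3
  query t=7ms: backlog = 3
  query t=10ms: backlog = 4
  query t=20ms: backlog = 0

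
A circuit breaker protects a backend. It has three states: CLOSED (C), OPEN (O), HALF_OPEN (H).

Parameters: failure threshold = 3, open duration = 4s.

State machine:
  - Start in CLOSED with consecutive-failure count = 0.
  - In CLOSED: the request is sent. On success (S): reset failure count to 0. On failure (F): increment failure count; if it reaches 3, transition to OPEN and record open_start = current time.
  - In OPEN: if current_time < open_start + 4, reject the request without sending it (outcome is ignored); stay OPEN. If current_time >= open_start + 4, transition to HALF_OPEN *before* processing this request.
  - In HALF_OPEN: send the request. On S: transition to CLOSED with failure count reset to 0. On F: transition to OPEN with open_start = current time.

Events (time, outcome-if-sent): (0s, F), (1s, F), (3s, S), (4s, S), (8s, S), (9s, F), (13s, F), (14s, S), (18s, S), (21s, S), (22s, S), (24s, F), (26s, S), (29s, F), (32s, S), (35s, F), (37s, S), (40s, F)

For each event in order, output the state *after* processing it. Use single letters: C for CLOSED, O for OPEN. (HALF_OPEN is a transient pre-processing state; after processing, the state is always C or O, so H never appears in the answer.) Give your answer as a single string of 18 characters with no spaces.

State after each event:
  event#1 t=0s outcome=F: state=CLOSED
  event#2 t=1s outcome=F: state=CLOSED
  event#3 t=3s outcome=S: state=CLOSED
  event#4 t=4s outcome=S: state=CLOSED
  event#5 t=8s outcome=S: state=CLOSED
  event#6 t=9s outcome=F: state=CLOSED
  event#7 t=13s outcome=F: state=CLOSED
  event#8 t=14s outcome=S: state=CLOSED
  event#9 t=18s outcome=S: state=CLOSED
  event#10 t=21s outcome=S: state=CLOSED
  event#11 t=22s outcome=S: state=CLOSED
  event#12 t=24s outcome=F: state=CLOSED
  event#13 t=26s outcome=S: state=CLOSED
  event#14 t=29s outcome=F: state=CLOSED
  event#15 t=32s outcome=S: state=CLOSED
  event#16 t=35s outcome=F: state=CLOSED
  event#17 t=37s outcome=S: state=CLOSED
  event#18 t=40s outcome=F: state=CLOSED

Answer: CCCCCCCCCCCCCCCCCC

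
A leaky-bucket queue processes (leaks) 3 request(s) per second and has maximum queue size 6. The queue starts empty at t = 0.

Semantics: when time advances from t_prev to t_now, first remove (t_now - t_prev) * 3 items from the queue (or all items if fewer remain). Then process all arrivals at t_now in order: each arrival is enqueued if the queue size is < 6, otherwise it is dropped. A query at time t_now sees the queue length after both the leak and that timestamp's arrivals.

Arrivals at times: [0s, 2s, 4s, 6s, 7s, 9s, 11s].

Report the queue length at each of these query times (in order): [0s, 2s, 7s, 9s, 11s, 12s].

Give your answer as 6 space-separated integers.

Answer: 1 1 1 1 1 0

Derivation:
Queue lengths at query times:
  query t=0s: backlog = 1
  query t=2s: backlog = 1
  query t=7s: backlog = 1
  query t=9s: backlog = 1
  query t=11s: backlog = 1
  query t=12s: backlog = 0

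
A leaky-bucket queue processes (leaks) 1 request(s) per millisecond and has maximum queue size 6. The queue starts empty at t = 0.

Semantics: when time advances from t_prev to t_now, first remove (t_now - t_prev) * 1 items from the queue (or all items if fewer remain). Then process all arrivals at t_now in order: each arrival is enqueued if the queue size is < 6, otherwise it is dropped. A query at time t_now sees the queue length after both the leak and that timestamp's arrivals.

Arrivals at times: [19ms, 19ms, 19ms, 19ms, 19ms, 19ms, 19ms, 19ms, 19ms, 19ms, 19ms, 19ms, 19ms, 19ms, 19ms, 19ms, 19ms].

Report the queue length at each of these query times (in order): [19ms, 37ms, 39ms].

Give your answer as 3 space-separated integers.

Queue lengths at query times:
  query t=19ms: backlog = 6
  query t=37ms: backlog = 0
  query t=39ms: backlog = 0

Answer: 6 0 0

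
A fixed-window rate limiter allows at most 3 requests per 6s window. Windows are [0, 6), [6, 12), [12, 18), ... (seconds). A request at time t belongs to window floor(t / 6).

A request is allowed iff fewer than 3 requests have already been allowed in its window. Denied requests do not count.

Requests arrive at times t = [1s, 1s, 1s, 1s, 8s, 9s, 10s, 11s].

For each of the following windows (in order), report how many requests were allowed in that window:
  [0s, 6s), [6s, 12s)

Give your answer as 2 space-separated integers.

Processing requests:
  req#1 t=1s (window 0): ALLOW
  req#2 t=1s (window 0): ALLOW
  req#3 t=1s (window 0): ALLOW
  req#4 t=1s (window 0): DENY
  req#5 t=8s (window 1): ALLOW
  req#6 t=9s (window 1): ALLOW
  req#7 t=10s (window 1): ALLOW
  req#8 t=11s (window 1): DENY

Allowed counts by window: 3 3

Answer: 3 3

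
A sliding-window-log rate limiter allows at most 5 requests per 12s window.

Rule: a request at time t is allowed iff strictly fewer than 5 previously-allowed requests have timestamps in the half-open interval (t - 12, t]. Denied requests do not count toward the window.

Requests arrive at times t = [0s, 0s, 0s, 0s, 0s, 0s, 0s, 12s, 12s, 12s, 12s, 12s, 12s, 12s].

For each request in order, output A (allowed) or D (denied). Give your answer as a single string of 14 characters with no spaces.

Tracking allowed requests in the window:
  req#1 t=0s: ALLOW
  req#2 t=0s: ALLOW
  req#3 t=0s: ALLOW
  req#4 t=0s: ALLOW
  req#5 t=0s: ALLOW
  req#6 t=0s: DENY
  req#7 t=0s: DENY
  req#8 t=12s: ALLOW
  req#9 t=12s: ALLOW
  req#10 t=12s: ALLOW
  req#11 t=12s: ALLOW
  req#12 t=12s: ALLOW
  req#13 t=12s: DENY
  req#14 t=12s: DENY

Answer: AAAAADDAAAAADD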